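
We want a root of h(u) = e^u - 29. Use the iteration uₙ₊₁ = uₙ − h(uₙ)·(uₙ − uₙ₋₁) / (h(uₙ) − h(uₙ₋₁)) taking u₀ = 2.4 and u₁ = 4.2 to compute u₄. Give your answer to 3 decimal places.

h(2.4) = -17.97682, h(4.2) = 37.68633
u₂ = 4.20000 − 37.68633·(4.20000 − 2.40000) / (37.68633 − (-17.97682)) = 4.20000 − (67.83540)/(55.66315) = 2.98132
h(2.98132) = -9.28612
u₃ = 2.98132 − (-9.28612)·(2.98132 − 4.20000) / (-9.28612 − 37.68633) = 2.98132 − (11.31677)/(-46.97245) = 3.22225
h(3.22225) = -3.91558
u₄ = 3.22225 − (-3.91558)·(3.22225 − 2.98132) / (-3.91558 − (-9.28612)) = 3.22225 − (-0.94336)/(5.37053) = 3.39790

3.398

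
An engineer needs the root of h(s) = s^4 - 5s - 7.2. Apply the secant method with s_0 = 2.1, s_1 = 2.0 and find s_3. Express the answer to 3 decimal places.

h(2.1) = 1.74810, h(2.0) = -1.20000
s_2 = 2.00000 − (-1.20000)·(2.00000 − 2.10000) / (-1.20000 − 1.74810) = 2.00000 − (0.12000)/(-2.94810) = 2.04070
h(2.04070) = -0.06068
s_3 = 2.04070 − (-0.06068)·(2.04070 − 2.00000) / (-0.06068 − (-1.20000)) = 2.04070 − (-0.00247)/(1.13932) = 2.04287

2.043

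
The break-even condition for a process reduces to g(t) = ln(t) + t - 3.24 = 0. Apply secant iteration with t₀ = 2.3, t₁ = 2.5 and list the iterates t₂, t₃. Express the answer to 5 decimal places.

g(2.3) = -0.1070909, g(2.5) = 0.1762907
t₂ = 2.5000000 − 0.1762907·(2.5000000 − 2.3000000) / (0.1762907 − (-0.1070909)) = 2.5000000 − (0.0352581)/(0.2833816) = 2.3755807
g(2.3755807) = 0.0008226
t₃ = 2.3755807 − 0.0008226·(2.3755807 − 2.5000000) / (0.0008226 − 0.1762907) = 2.3755807 − (-0.0001023)/(-0.1754681) = 2.3749974

2.37558, 2.37500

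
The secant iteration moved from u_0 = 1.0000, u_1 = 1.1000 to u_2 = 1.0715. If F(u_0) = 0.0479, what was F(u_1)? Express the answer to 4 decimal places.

The secant line through (1.0000, 0.0479) and (1.1000, F(u_1)) crosses zero at u_2 = 1.0715.
So (1.0000, 0.0479), (1.1000, F(u_1)), (1.0715, 0) are collinear:
F(u_1) = 0.0479 · (1.1000 − 1.0715) / (1.0000 − 1.0715) = 0.0479 · (0.028500)/(-0.071500) = -0.019093

-0.0191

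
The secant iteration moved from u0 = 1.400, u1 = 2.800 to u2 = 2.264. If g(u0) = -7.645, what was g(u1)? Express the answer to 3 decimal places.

4.743

The secant line through (1.400, -7.645) and (2.800, g(u1)) crosses zero at u2 = 2.264.
So (1.400, -7.645), (2.800, g(u1)), (2.264, 0) are collinear:
g(u1) = -7.645 · (2.800 − 2.264) / (1.400 − 2.264) = -7.645 · (0.53600)/(-0.86400) = 4.74273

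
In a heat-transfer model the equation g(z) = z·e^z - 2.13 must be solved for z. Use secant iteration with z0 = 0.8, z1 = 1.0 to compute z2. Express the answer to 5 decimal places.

g(0.8) = -0.3495673, g(1.0) = 0.5882818
z2 = 1.0000000 − 0.5882818·(1.0000000 − 0.8000000) / (0.5882818 − (-0.3495673)) = 1.0000000 − (0.1176564)/(0.9378491) = 0.8745466

0.87455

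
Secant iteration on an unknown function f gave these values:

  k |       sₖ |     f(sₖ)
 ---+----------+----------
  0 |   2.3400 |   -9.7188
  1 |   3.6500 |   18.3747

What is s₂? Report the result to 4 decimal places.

2.7932

s₂ = 3.6500 − 18.3747·(3.6500 − 2.3400) / (18.3747 − (-9.7188))
   = 3.6500 − (24.070857)/(28.093500) = 2.793188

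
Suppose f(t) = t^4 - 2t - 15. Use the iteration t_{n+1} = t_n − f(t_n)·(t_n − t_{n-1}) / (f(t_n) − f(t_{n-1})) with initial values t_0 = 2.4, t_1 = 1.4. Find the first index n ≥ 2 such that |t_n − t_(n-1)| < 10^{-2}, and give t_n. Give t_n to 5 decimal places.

n = 6, t_n = 2.09292

f(2.4) = 13.3776000, f(1.4) = -13.9584000
t_2 = 1.4000000 − (-13.9584000)·(-1.0000000)/(-27.3360000) = 1.9106234;  |Δ| = 0.5106234
f(1.9106234) = -5.4952308
t_3 = 1.9106234 − (-5.4952308)·(0.5106234)/(8.4631692) = 2.2421768;  |Δ| = 0.3315535
f(2.2421768) = 5.7899642
t_4 = 2.2421768 − 5.7899642·(0.3315535)/(11.2851950) = 2.0720705;  |Δ| = 0.1701063
f(2.0720705) = -0.7102024
t_5 = 2.0720705 − (-0.7102024)·(-0.1701063)/(-6.5001666) = 2.0906562;  |Δ| = 0.0185857
f(2.0906562) = -0.0770410
t_6 = 2.0906562 − (-0.0770410)·(0.0185857)/(0.6331614) = 2.0929176;  |Δ| = 0.0022614
|t_6 − t_5| = 0.0022614 < 10^{-2}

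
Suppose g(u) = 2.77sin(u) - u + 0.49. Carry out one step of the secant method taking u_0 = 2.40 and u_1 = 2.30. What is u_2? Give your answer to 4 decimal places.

2.3868

g(2.40) = -0.038967, g(2.30) = 0.255603
u_2 = 2.300000 − 0.255603·(2.300000 − 2.400000) / (0.255603 − (-0.038967)) = 2.300000 − (-0.025560)/(0.294570) = 2.386772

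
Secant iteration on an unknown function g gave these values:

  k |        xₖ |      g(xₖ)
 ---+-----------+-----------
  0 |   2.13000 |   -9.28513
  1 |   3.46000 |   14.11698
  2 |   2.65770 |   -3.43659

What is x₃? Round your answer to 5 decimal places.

2.81477

x₃ = 2.65770 − (-3.43659)·(2.65770 − 3.46000) / (-3.43659 − 14.11698)
   = 2.65770 − (2.7571762)/(-17.5535700) = 2.8147721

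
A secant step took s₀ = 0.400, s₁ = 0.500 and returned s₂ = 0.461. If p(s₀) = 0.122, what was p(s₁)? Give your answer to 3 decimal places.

The secant line through (0.400, 0.122) and (0.500, p(s₁)) crosses zero at s₂ = 0.461.
So (0.400, 0.122), (0.500, p(s₁)), (0.461, 0) are collinear:
p(s₁) = 0.122 · (0.500 − 0.461) / (0.400 − 0.461) = 0.122 · (0.03900)/(-0.06100) = -0.07800

-0.078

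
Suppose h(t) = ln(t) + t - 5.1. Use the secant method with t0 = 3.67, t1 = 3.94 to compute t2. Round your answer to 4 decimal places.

3.7728

h(3.67) = -0.129808, h(3.94) = 0.211181
t2 = 3.940000 − 0.211181·(3.940000 − 3.670000) / (0.211181 − (-0.129808)) = 3.940000 − (0.057019)/(0.340989) = 3.772784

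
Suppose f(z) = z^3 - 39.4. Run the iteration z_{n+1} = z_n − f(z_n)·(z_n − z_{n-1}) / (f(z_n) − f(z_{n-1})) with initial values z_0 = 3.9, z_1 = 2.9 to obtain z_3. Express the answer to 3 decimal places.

3.415

f(3.9) = 19.91900, f(2.9) = -15.01100
z_2 = 2.90000 − (-15.01100)·(2.90000 − 3.90000) / (-15.01100 − 19.91900) = 2.90000 − (15.01100)/(-34.93000) = 3.32975
f(3.32975) = -2.48244
z_3 = 3.32975 − (-2.48244)·(3.32975 − 2.90000) / (-2.48244 − (-15.01100)) = 3.32975 − (-1.06682)/(12.52856) = 3.41490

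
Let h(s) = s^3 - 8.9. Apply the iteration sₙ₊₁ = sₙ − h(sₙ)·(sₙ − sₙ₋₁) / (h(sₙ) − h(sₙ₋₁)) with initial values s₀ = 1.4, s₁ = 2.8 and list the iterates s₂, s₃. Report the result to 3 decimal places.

1.849, 2.006

h(1.4) = -6.15600, h(2.8) = 13.05200
s₂ = 2.80000 − 13.05200·(2.80000 − 1.40000) / (13.05200 − (-6.15600)) = 2.80000 − (18.27280)/(19.20800) = 1.84869
h(1.84869) = -2.58184
s₃ = 1.84869 − (-2.58184)·(1.84869 − 2.80000) / (-2.58184 − 13.05200) = 1.84869 − (2.45613)/(-15.63384) = 2.00579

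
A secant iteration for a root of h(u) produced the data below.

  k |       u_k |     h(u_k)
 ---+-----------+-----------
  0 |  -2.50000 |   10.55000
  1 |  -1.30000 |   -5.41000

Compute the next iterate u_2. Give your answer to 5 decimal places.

u_2 = -1.30000 − (-5.41000)·(-1.30000 − (-2.50000)) / (-5.41000 − 10.55000)
   = -1.30000 − (-6.4920000)/(-15.9600000) = -1.7067669

-1.70677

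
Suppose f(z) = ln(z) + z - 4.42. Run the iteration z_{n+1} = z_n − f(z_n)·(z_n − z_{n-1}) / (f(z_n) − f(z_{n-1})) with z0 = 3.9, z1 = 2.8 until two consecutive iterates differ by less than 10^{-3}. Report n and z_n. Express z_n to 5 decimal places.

n = 4, z_n = 3.24338

f(3.9) = 0.8409766, f(2.8) = -0.5903806
z2 = 2.8000000 − (-0.5903806)·(-1.1000000)/(-1.4313571) = 3.2537083;  |Δ| = 0.4537083
f(3.2537083) = 0.0135037
z3 = 3.2537083 − 0.0135037·(0.4537083)/(0.6038843) = 3.2435628;  |Δ| = 0.0101455
f(3.2435628) = 0.0002351
z4 = 3.2435628 − 0.0002351·(-0.0101455)/(-0.0132686) = 3.2433830;  |Δ| = 0.0001798
|z4 − z3| = 0.0001798 < 10^{-3}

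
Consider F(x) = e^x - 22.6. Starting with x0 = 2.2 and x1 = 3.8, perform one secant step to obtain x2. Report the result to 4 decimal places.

F(2.2) = -13.574987, F(3.8) = 22.101184
x2 = 3.800000 − 22.101184·(3.800000 − 2.200000) / (22.101184 − (-13.574987)) = 3.800000 − (35.361895)/(35.676171) = 2.808809

2.8088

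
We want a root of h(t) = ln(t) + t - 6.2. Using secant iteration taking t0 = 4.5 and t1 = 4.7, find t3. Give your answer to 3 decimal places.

4.661

h(4.5) = -0.19592, h(4.7) = 0.04756
t2 = 4.70000 − 0.04756·(4.70000 − 4.50000) / (0.04756 − (-0.19592)) = 4.70000 − (0.00951)/(0.24349) = 4.66093
h(4.66093) = 0.00015
t3 = 4.66093 − 0.00015·(4.66093 − 4.70000) / (0.00015 − 0.04756) = 4.66093 − (-0.00001)/(-0.04742) = 4.66081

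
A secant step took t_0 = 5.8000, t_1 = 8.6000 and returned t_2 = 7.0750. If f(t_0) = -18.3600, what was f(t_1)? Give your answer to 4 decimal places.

The secant line through (5.8000, -18.3600) and (8.6000, f(t_1)) crosses zero at t_2 = 7.0750.
So (5.8000, -18.3600), (8.6000, f(t_1)), (7.0750, 0) are collinear:
f(t_1) = -18.3600 · (8.6000 − 7.0750) / (5.8000 − 7.0750) = -18.3600 · (1.525000)/(-1.275000) = 21.960000

21.9600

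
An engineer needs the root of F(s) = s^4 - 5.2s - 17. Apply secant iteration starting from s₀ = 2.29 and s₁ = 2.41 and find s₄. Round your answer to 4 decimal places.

2.3221

F(2.29) = -1.407415, F(2.41) = 4.202026
s₂ = 2.410000 − 4.202026·(2.410000 − 2.290000) / (4.202026 − (-1.407415)) = 2.410000 − (0.504243)/(5.609441) = 2.320108
F(2.320108) = -0.088931
s₃ = 2.320108 − (-0.088931)·(2.320108 − 2.410000) / (-0.088931 − 4.202026) = 2.320108 − (0.007994)/(-4.290956) = 2.321971
F(2.321971) = -0.005438
s₄ = 2.321971 − (-0.005438)·(2.321971 − 2.320108) / (-0.005438 − (-0.088931)) = 2.321971 − (-0.000010)/(0.083493) = 2.322092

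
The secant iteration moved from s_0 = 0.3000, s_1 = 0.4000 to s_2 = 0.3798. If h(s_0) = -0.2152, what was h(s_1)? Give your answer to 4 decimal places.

0.0545

The secant line through (0.3000, -0.2152) and (0.4000, h(s_1)) crosses zero at s_2 = 0.3798.
So (0.3000, -0.2152), (0.4000, h(s_1)), (0.3798, 0) are collinear:
h(s_1) = -0.2152 · (0.4000 − 0.3798) / (0.3000 − 0.3798) = -0.2152 · (0.020200)/(-0.079800) = 0.054474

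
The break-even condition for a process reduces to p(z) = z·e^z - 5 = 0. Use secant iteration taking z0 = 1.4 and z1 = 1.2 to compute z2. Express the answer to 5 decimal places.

p(1.4) = 0.6772800, p(1.2) = -1.0158597
z2 = 1.2000000 − (-1.0158597)·(1.2000000 − 1.4000000) / (-1.0158597 − 0.6772800) = 1.2000000 − (0.2031719)/(-1.6931396) = 1.3199972

1.32000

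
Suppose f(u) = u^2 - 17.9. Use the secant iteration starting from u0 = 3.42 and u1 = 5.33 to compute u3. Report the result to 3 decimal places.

4.219

f(3.42) = -6.20360, f(5.33) = 10.50890
u2 = 5.33000 − 10.50890·(5.33000 − 3.42000) / (10.50890 − (-6.20360)) = 5.33000 − (20.07200)/(16.71250) = 4.12898
f(4.12898) = -0.85150
u3 = 4.12898 − (-0.85150)·(4.12898 − 5.33000) / (-0.85150 − 10.50890) = 4.12898 − (1.02267)/(-11.36040) = 4.21900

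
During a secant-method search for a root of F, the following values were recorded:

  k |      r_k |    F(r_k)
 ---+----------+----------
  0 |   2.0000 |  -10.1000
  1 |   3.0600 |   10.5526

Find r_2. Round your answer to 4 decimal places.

r_2 = 3.0600 − 10.5526·(3.0600 − 2.0000) / (10.5526 − (-10.1000))
   = 3.0600 − (11.185756)/(20.652600) = 2.518385

2.5184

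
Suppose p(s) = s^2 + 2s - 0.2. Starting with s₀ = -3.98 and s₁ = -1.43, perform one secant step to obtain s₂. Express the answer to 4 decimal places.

-1.7277

p(-3.98) = 7.680400, p(-1.43) = -1.015100
s₂ = -1.430000 − (-1.015100)·(-1.430000 − (-3.980000)) / (-1.015100 − 7.680400) = -1.430000 − (-2.588505)/(-8.695500) = -1.727683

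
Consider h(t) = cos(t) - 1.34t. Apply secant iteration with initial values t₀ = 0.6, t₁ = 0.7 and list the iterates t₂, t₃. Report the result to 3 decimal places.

h(0.6) = 0.02134, h(0.7) = -0.17316
t₂ = 0.70000 − (-0.17316)·(0.70000 − 0.60000) / (-0.17316 − 0.02134) = 0.70000 − (-0.01732)/(-0.19449) = 0.61097
h(0.61097) = 0.00039
t₃ = 0.61097 − 0.00039·(0.61097 − 0.70000) / (0.00039 − (-0.17316)) = 0.61097 − (-0.00003)/(0.17355) = 0.61117

0.611, 0.611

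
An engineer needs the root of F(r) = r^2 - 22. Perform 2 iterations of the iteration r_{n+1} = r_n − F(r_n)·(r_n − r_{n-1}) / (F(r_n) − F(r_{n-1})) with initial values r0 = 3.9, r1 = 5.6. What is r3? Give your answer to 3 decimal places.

F(3.9) = -6.79000, F(5.6) = 9.36000
r2 = 5.60000 − 9.36000·(5.60000 − 3.90000) / (9.36000 − (-6.79000)) = 5.60000 − (15.91200)/(16.15000) = 4.61474
F(4.61474) = -0.70420
r3 = 4.61474 − (-0.70420)·(4.61474 − 5.60000) / (-0.70420 − 9.36000) = 4.61474 − (0.69383)/(-10.06420) = 4.68368

4.684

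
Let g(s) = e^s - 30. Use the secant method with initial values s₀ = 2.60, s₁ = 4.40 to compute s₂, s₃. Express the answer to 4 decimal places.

g(2.60) = -16.536262, g(4.40) = 51.450869
s₂ = 4.400000 − 51.450869·(4.400000 − 2.600000) / (51.450869 − (-16.536262)) = 4.400000 − (92.611564)/(67.987131) = 3.037807
g(3.037807) = -9.140543
s₃ = 3.037807 − (-9.140543)·(3.037807 − 4.400000) / (-9.140543 − 51.450869) = 3.037807 − (12.451179)/(-60.591411) = 3.243302

3.0378, 3.2433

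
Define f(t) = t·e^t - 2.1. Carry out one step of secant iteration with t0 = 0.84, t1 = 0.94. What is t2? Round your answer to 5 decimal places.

0.87349

f(0.84) = -0.1542517, f(0.94) = 0.3063825
t2 = 0.9400000 − 0.3063825·(0.9400000 − 0.8400000) / (0.3063825 − (-0.1542517)) = 0.9400000 − (0.0306383)/(0.4606343) = 0.8734868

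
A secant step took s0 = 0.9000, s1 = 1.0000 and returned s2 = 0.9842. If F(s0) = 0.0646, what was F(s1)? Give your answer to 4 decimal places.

The secant line through (0.9000, 0.0646) and (1.0000, F(s1)) crosses zero at s2 = 0.9842.
So (0.9000, 0.0646), (1.0000, F(s1)), (0.9842, 0) are collinear:
F(s1) = 0.0646 · (1.0000 − 0.9842) / (0.9000 − 0.9842) = 0.0646 · (0.015800)/(-0.084200) = -0.012122

-0.0121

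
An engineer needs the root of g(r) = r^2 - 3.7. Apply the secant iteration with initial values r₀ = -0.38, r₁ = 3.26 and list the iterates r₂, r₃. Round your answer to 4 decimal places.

0.8546, 1.5763

g(-0.38) = -3.555600, g(3.26) = 6.927600
r₂ = 3.260000 − 6.927600·(3.260000 − (-0.380000)) / (6.927600 − (-3.555600)) = 3.260000 − (25.216464)/(10.483200) = 0.854583
g(0.854583) = -2.969687
r₃ = 0.854583 − (-2.969687)·(0.854583 − 3.260000) / (-2.969687 − 6.927600) = 0.854583 − (7.143335)/(-9.897287) = 1.576330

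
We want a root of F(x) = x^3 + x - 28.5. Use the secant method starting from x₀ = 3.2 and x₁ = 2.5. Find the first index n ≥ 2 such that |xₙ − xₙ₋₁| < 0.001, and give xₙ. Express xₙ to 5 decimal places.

n = 5, xₙ = 2.94548

F(3.2) = 7.4680000, F(2.5) = -10.3750000
x₂ = 2.5000000 − (-10.3750000)·(-0.7000000)/(-17.8430000) = 2.9070224;  |Δ| = 0.4070224
F(2.9070224) = -1.0263741
x₃ = 2.9070224 − (-1.0263741)·(0.4070224)/(9.3486259) = 2.9517088;  |Δ| = 0.0446865
F(2.9517088) = 0.1687233
x₄ = 2.9517088 − 0.1687233·(0.0446865)/(1.1950974) = 2.9454000;  |Δ| = 0.0063088
F(2.9454000) = -0.0021316
x₅ = 2.9454000 − (-0.0021316)·(-0.0063088)/(-0.1708550) = 2.9454787;  |Δ| = 0.0000787
|x₅ − x₄| = 0.0000787 < 0.001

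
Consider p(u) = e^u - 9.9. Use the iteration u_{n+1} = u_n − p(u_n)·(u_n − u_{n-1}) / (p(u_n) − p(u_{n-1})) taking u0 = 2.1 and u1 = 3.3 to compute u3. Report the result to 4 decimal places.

2.2574

p(2.1) = -1.733830, p(3.3) = 17.212639
u2 = 3.300000 − 17.212639·(3.300000 − 2.100000) / (17.212639 − (-1.733830)) = 3.300000 − (20.655167)/(18.946469) = 2.209814
p(2.209814) = -0.785975
u3 = 2.209814 − (-0.785975)·(2.209814 − 3.300000) / (-0.785975 − 17.212639) = 2.209814 − (0.856858)/(-17.998614) = 2.257421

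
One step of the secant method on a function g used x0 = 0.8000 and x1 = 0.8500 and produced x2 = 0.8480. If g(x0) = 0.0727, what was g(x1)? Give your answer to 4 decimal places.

The secant line through (0.8000, 0.0727) and (0.8500, g(x1)) crosses zero at x2 = 0.8480.
So (0.8000, 0.0727), (0.8500, g(x1)), (0.8480, 0) are collinear:
g(x1) = 0.0727 · (0.8500 − 0.8480) / (0.8000 − 0.8480) = 0.0727 · (0.002000)/(-0.048000) = -0.003029

-0.0030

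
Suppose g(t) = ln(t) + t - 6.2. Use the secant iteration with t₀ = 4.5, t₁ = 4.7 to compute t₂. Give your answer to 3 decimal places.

4.661

g(4.5) = -0.19592, g(4.7) = 0.04756
t₂ = 4.70000 − 0.04756·(4.70000 − 4.50000) / (0.04756 − (-0.19592)) = 4.70000 − (0.00951)/(0.24349) = 4.66093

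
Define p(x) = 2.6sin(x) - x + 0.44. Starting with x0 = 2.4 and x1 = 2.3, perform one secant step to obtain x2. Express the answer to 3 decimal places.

p(2.4) = -0.20380, p(2.3) = 0.07883
x2 = 2.30000 − 0.07883·(2.30000 − 2.40000) / (0.07883 − (-0.20380)) = 2.30000 − (-0.00788)/(0.28263) = 2.32789

2.328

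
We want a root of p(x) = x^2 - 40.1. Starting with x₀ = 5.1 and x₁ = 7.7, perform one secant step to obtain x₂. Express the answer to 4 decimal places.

6.2008

p(5.1) = -14.090000, p(7.7) = 19.190000
x₂ = 7.700000 − 19.190000·(7.700000 − 5.100000) / (19.190000 − (-14.090000)) = 7.700000 − (49.894000)/(33.280000) = 6.200781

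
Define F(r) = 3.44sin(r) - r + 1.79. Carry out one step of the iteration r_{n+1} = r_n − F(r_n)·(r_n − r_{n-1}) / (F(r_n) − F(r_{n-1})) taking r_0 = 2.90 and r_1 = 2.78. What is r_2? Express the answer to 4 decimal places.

F(2.90) = -0.286982, F(2.78) = 0.226949
r_2 = 2.780000 − 0.226949·(2.780000 − 2.900000) / (0.226949 − (-0.286982)) = 2.780000 − (-0.027234)/(0.513932) = 2.832991

2.8330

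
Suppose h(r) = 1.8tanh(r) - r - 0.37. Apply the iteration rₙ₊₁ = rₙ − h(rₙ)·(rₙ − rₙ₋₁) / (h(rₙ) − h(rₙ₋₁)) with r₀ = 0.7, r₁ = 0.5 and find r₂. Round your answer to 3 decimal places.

0.636

h(0.7) = 0.01786, h(0.5) = -0.03819
r₂ = 0.50000 − (-0.03819)·(0.50000 − 0.70000) / (-0.03819 − 0.01786) = 0.50000 − (0.00764)/(-0.05605) = 0.63627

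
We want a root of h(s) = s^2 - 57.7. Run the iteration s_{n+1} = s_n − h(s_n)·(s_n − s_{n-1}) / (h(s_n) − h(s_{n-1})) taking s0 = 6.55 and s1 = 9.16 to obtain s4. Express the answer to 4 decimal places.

7.5961

h(6.55) = -14.797500, h(9.16) = 26.205600
s2 = 9.160000 − 26.205600·(9.160000 − 6.550000) / (26.205600 − (-14.797500)) = 9.160000 − (68.396616)/(41.003100) = 7.491916
h(7.491916) = -1.571195
s3 = 7.491916 − (-1.571195)·(7.491916 − 9.160000) / (-1.571195 − 26.205600) = 7.491916 − (2.620885)/(-27.776795) = 7.586271
h(7.586271) = -0.148490
s4 = 7.586271 − (-0.148490)·(7.586271 − 7.491916) / (-0.148490 − (-1.571195)) = 7.586271 − (-0.014011)/(1.422705) = 7.596119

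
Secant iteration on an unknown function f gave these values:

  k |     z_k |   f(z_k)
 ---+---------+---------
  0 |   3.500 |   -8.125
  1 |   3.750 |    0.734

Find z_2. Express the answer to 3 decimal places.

3.729

z_2 = 3.750 − 0.734·(3.750 − 3.500) / (0.734 − (-8.125))
   = 3.750 − (0.18350)/(8.85900) = 3.72929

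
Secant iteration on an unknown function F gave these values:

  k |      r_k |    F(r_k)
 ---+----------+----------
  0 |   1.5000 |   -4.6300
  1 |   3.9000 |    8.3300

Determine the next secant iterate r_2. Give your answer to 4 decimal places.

2.3574

r_2 = 3.9000 − 8.3300·(3.9000 − 1.5000) / (8.3300 − (-4.6300))
   = 3.9000 − (19.992000)/(12.960000) = 2.357407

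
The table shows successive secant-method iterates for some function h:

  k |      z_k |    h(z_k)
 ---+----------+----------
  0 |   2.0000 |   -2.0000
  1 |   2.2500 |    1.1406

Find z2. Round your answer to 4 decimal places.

z2 = 2.2500 − 1.1406·(2.2500 − 2.0000) / (1.1406 − (-2.0000))
   = 2.2500 − (0.285150)/(3.140600) = 2.159205

2.1592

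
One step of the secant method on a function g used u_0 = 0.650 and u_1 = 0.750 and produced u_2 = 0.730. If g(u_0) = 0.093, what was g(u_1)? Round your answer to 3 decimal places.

The secant line through (0.650, 0.093) and (0.750, g(u_1)) crosses zero at u_2 = 0.730.
So (0.650, 0.093), (0.750, g(u_1)), (0.730, 0) are collinear:
g(u_1) = 0.093 · (0.750 − 0.730) / (0.650 − 0.730) = 0.093 · (0.02000)/(-0.08000) = -0.02325

-0.023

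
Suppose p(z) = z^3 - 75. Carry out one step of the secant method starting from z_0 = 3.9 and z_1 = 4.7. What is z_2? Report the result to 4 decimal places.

4.1819

p(3.9) = -15.681000, p(4.7) = 28.823000
z_2 = 4.700000 − 28.823000·(4.700000 − 3.900000) / (28.823000 − (-15.681000)) = 4.700000 − (23.058400)/(44.504000) = 4.181880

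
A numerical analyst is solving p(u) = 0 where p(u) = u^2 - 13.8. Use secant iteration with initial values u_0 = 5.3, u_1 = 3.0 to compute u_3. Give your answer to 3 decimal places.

3.730

p(5.3) = 14.29000, p(3.0) = -4.80000
u_2 = 3.00000 − (-4.80000)·(3.00000 − 5.30000) / (-4.80000 − 14.29000) = 3.00000 − (11.04000)/(-19.09000) = 3.57831
p(3.57831) = -0.99567
u_3 = 3.57831 − (-0.99567)·(3.57831 − 3.00000) / (-0.99567 − (-4.80000)) = 3.57831 − (-0.57581)/(3.80433) = 3.72967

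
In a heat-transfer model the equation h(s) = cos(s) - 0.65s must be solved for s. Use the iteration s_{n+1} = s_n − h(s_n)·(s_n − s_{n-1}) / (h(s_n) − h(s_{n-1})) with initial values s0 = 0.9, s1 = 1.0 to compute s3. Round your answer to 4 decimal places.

0.9254

h(0.9) = 0.036610, h(1.0) = -0.109698
s2 = 1.000000 − (-0.109698)·(1.000000 − 0.900000) / (-0.109698 − 0.036610) = 1.000000 − (-0.010970)/(-0.146308) = 0.925023
h(0.925023) = 0.000552
s3 = 0.925023 − 0.000552·(0.925023 − 1.000000) / (0.000552 − (-0.109698)) = 0.925023 − (-0.000041)/(0.110250) = 0.925398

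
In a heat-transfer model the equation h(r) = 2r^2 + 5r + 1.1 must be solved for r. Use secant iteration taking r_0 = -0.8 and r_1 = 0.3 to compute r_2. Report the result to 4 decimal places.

-0.3950

h(-0.8) = -1.620000, h(0.3) = 2.780000
r_2 = 0.300000 − 2.780000·(0.300000 − (-0.800000)) / (2.780000 − (-1.620000)) = 0.300000 − (3.058000)/(4.400000) = -0.395000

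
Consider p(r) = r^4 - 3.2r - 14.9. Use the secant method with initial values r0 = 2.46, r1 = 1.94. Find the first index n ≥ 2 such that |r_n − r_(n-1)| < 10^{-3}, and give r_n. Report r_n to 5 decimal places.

n = 5, r_n = 2.16119

p(2.46) = 13.8498626, p(1.94) = -6.9433150
r2 = 1.9400000 − (-6.9433150)·(-0.5200000)/(-20.7931776) = 2.1136398;  |Δ| = 0.1736398
p(2.1136398) = -1.7053295
r3 = 2.1136398 − (-1.7053295)·(0.1736398)/(5.2379855) = 2.1701717;  |Δ| = 0.0565319
p(2.1701717) = 0.3362086
r4 = 2.1701717 − 0.3362086·(0.0565319)/(2.0415381) = 2.1608618;  |Δ| = 0.0093099
p(2.1608618) = -0.0121735
r5 = 2.1608618 − (-0.0121735)·(-0.0093099)/(-0.3483820) = 2.1611871;  |Δ| = 0.0003253
|r5 − r4| = 0.0003253 < 10^{-3}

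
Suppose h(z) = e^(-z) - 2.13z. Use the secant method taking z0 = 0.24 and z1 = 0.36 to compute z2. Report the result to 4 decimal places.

h(0.24) = 0.275428, h(0.36) = -0.069124
z2 = 0.360000 − (-0.069124)·(0.360000 − 0.240000) / (-0.069124 − 0.275428) = 0.360000 − (-0.008295)/(-0.344552) = 0.335926

0.3359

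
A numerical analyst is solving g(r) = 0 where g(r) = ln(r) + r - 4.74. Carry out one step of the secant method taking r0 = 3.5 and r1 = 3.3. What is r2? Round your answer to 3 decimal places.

g(3.5) = 0.01276, g(3.3) = -0.24608
r2 = 3.30000 − (-0.24608)·(3.30000 − 3.50000) / (-0.24608 − 0.01276) = 3.30000 − (0.04922)/(-0.25884) = 3.49014

3.490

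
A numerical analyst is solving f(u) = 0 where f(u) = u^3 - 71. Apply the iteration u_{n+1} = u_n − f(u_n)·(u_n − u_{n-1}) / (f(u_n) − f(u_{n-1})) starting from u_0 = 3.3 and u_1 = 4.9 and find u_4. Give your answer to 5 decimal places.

f(3.3) = -35.0630000, f(4.9) = 46.6490000
u_2 = 4.9000000 − 46.6490000·(4.9000000 − 3.3000000) / (46.6490000 − (-35.0630000)) = 4.9000000 − (74.6384000)/(81.7120000) = 3.9865675
f(3.9865675) = -7.6425993
u_3 = 3.9865675 − (-7.6425993)·(3.9865675 − 4.9000000) / (-7.6425993 − 46.6490000) = 3.9865675 − (6.9809989)/(-54.2915993) = 4.1151509
f(4.1151509) = -1.3121149
u_4 = 4.1151509 − (-1.3121149)·(4.1151509 − 3.9865675) / (-1.3121149 − (-7.6425993)) = 4.1151509 − (-0.1687162)/(6.3304844) = 4.1418023

4.14180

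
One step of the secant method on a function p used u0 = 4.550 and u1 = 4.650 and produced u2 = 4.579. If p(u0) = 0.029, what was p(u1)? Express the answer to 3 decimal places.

The secant line through (4.550, 0.029) and (4.650, p(u1)) crosses zero at u2 = 4.579.
So (4.550, 0.029), (4.650, p(u1)), (4.579, 0) are collinear:
p(u1) = 0.029 · (4.650 − 4.579) / (4.550 − 4.579) = 0.029 · (0.07100)/(-0.02900) = -0.07100

-0.071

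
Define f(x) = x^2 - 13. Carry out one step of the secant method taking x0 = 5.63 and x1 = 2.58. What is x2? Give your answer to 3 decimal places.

f(5.63) = 18.69690, f(2.58) = -6.34360
x2 = 2.58000 − (-6.34360)·(2.58000 − 5.63000) / (-6.34360 − 18.69690) = 2.58000 − (19.34798)/(-25.04050) = 3.35267

3.353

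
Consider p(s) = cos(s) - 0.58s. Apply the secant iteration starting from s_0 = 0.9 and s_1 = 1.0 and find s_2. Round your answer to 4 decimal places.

0.9715

p(0.9) = 0.099610, p(1.0) = -0.039698
s_2 = 1.000000 − (-0.039698)·(1.000000 − 0.900000) / (-0.039698 − 0.099610) = 1.000000 − (-0.003970)/(-0.139308) = 0.971504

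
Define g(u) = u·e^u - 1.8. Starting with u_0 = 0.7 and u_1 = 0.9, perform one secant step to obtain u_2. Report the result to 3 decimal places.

0.797

g(0.7) = -0.39037, g(0.9) = 0.41364
u_2 = 0.90000 − 0.41364·(0.90000 − 0.70000) / (0.41364 − (-0.39037)) = 0.90000 − (0.08273)/(0.80402) = 0.79711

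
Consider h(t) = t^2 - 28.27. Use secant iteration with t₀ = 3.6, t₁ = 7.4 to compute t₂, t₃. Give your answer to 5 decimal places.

4.99182, 5.26230

h(3.6) = -15.3100000, h(7.4) = 26.4900000
t₂ = 7.4000000 − 26.4900000·(7.4000000 − 3.6000000) / (26.4900000 − (-15.3100000)) = 7.4000000 − (100.6620000)/(41.8000000) = 4.9918182
h(4.9918182) = -3.3517512
t₃ = 4.9918182 − (-3.3517512)·(4.9918182 − 7.4000000) / (-3.3517512 − 26.4900000) = 4.9918182 − (8.0716264)/(-29.8417512) = 5.2622992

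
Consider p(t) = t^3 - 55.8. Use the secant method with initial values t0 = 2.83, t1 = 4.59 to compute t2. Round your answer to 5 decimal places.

3.61767

p(2.83) = -33.1348130, p(4.59) = 40.9025790
t2 = 4.5900000 − 40.9025790·(4.5900000 − 2.8300000) / (40.9025790 − (-33.1348130)) = 4.5900000 − (71.9885390)/(74.0373920) = 3.6176732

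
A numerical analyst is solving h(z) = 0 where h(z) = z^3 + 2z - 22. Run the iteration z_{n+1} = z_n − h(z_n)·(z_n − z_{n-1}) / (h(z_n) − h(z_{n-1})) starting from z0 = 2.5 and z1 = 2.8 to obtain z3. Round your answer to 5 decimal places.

2.56433

h(2.5) = -1.3750000, h(2.8) = 5.5520000
z2 = 2.8000000 − 5.5520000·(2.8000000 − 2.5000000) / (5.5520000 − (-1.3750000)) = 2.8000000 − (1.6656000)/(6.9270000) = 2.5595496
h(2.5595496) = -0.1125387
z3 = 2.5595496 − (-0.1125387)·(2.5595496 − 2.8000000) / (-0.1125387 − 5.5520000) = 2.5595496 − (0.0270600)/(-5.6645387) = 2.5643267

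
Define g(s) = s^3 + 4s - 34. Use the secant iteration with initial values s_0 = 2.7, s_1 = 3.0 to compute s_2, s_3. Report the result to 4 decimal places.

g(2.7) = -3.517000, g(3.0) = 5.000000
s_2 = 3.000000 − 5.000000·(3.000000 − 2.700000) / (5.000000 − (-3.517000)) = 3.000000 − (1.500000)/(8.517000) = 2.823882
g(2.823882) = -0.185973
s_3 = 2.823882 − (-0.185973)·(2.823882 − 3.000000) / (-0.185973 − 5.000000) = 2.823882 − (0.032753)/(-5.185973) = 2.830197

2.8239, 2.8302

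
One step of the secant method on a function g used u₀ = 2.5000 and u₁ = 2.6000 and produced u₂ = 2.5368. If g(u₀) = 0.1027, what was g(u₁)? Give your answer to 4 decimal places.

The secant line through (2.5000, 0.1027) and (2.6000, g(u₁)) crosses zero at u₂ = 2.5368.
So (2.5000, 0.1027), (2.6000, g(u₁)), (2.5368, 0) are collinear:
g(u₁) = 0.1027 · (2.6000 − 2.5368) / (2.5000 − 2.5368) = 0.1027 · (0.063200)/(-0.036800) = -0.176376

-0.1764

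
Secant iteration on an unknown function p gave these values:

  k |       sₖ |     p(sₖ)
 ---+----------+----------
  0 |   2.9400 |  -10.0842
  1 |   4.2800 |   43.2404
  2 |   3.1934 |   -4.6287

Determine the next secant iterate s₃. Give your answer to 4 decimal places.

3.2985

s₃ = 3.1934 − (-4.6287)·(3.1934 − 4.2800) / (-4.6287 − 43.2404)
   = 3.1934 − (5.029545)/(-47.869100) = 3.298469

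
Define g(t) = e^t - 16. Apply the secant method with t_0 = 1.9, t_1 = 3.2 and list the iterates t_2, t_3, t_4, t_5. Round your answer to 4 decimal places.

2.5785, 2.7330, 2.7766, 2.7725

g(1.9) = -9.314106, g(3.2) = 8.532530
t_2 = 3.200000 − 8.532530·(3.200000 − 1.900000) / (8.532530 − (-9.314106)) = 3.200000 − (11.092289)/(17.846636) = 2.578466
g(2.578466) = -2.823090
t_3 = 2.578466 − (-2.823090)·(2.578466 − 3.200000) / (-2.823090 − 8.532530) = 2.578466 − (1.754646)/(-11.355620) = 2.732984
g(2.732984) = -0.621292
t_4 = 2.732984 − (-0.621292)·(2.732984 − 2.578466) / (-0.621292 − (-2.823090)) = 2.732984 − (-0.096001)/(2.201797) = 2.776585
g(2.776585) = 0.064069
t_5 = 2.776585 − 0.064069·(2.776585 − 2.732984) / (0.064069 − (-0.621292)) = 2.776585 − (0.002793)/(0.685361) = 2.772509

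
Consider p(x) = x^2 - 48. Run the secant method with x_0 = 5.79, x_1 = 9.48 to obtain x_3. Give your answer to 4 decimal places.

6.8983

p(5.79) = -14.475900, p(9.48) = 41.870400
x_2 = 9.480000 − 41.870400·(9.480000 − 5.790000) / (41.870400 − (-14.475900)) = 9.480000 − (154.501776)/(56.346300) = 6.737996
p(6.737996) = -2.599409
x_3 = 6.737996 − (-2.599409)·(6.737996 − 9.480000) / (-2.599409 − 41.870400) = 6.737996 − (7.127590)/(-44.469809) = 6.898275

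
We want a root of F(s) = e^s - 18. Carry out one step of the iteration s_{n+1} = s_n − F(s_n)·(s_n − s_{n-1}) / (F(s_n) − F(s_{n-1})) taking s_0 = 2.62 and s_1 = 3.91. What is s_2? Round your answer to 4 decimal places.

F(2.62) = -4.264276, F(3.91) = 31.898952
s_2 = 3.910000 − 31.898952·(3.910000 − 2.620000) / (31.898952 − (-4.264276)) = 3.910000 − (41.149648)/(36.163228) = 2.772114

2.7721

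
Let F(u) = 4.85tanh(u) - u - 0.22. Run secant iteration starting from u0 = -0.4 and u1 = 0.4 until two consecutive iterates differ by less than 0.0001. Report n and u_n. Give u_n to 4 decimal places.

n = 5, u_n = 0.0572

F(-0.4) = -1.662752, F(0.4) = 1.222752
u2 = 0.400000 − 1.222752·(0.800000)/(2.885505) = 0.060995;  |Δ| = 0.339005
F(0.060995) = 0.014463
u3 = 0.060995 − 0.014463·(-0.339005)/(-1.208290) = 0.056937;  |Δ| = 0.004058
F(0.056937) = -0.001091
u4 = 0.056937 − (-0.001091)·(-0.004058)/(-0.015554) = 0.057222;  |Δ| = 0.000285
F(0.057222) = 0.000000
u5 = 0.057222 − 0.000000·(0.000285)/(0.001092) = 0.057221;  |Δ| = 0.000000
|u5 − u4| = 0.000000 < 0.0001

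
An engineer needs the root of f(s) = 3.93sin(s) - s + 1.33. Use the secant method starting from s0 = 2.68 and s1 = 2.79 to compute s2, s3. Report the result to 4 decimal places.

2.7669, 2.7672

f(2.68) = 0.400322, f(2.79) = -0.106534
s2 = 2.790000 − (-0.106534)·(2.790000 − 2.680000) / (-0.106534 − 0.400322) = 2.790000 − (-0.011719)/(-0.506856) = 2.766880
f(2.766880) = 0.001522
s3 = 2.766880 − 0.001522·(2.766880 − 2.790000) / (0.001522 − (-0.106534)) = 2.766880 − (-0.000035)/(0.108056) = 2.767205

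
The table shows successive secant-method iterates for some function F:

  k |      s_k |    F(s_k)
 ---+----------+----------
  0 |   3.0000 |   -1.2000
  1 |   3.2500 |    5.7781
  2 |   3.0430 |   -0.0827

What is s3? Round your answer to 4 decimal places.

s3 = 3.0430 − (-0.0827)·(3.0430 − 3.2500) / (-0.0827 − 5.7781)
   = 3.0430 − (0.017119)/(-5.860800) = 3.045921

3.0459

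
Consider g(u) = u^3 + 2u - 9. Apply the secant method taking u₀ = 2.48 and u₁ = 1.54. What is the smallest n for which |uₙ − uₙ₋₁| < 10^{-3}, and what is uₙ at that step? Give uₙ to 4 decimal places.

g(2.48) = 11.212992, g(1.54) = -2.267736
u₂ = 1.540000 − (-2.267736)·(-0.940000)/(-13.480728) = 1.698127;  |Δ| = 0.158127
g(1.698127) = -0.706963
u₃ = 1.698127 − (-0.706963)·(0.158127)/(1.560773) = 1.769752;  |Δ| = 0.071625
g(1.769752) = 0.082410
u₄ = 1.769752 − 0.082410·(0.071625)/(0.789373) = 1.762275;  |Δ| = 0.007478
g(1.762275) = -0.002509
u₅ = 1.762275 − (-0.002509)·(-0.007478)/(-0.084918) = 1.762496;  |Δ| = 0.000221
|u₅ − u₄| = 0.000221 < 10^{-3}

n = 5, uₙ = 1.7625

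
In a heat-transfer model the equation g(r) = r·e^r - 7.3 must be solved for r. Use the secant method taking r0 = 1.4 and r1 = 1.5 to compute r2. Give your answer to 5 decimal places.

g(1.4) = -1.6227200, g(1.5) = -0.5774664
r2 = 1.5000000 − (-0.5774664)·(1.5000000 − 1.4000000) / (-0.5774664 − (-1.6227200)) = 1.5000000 − (-0.0577466)/(1.0452537) = 1.5552465

1.55525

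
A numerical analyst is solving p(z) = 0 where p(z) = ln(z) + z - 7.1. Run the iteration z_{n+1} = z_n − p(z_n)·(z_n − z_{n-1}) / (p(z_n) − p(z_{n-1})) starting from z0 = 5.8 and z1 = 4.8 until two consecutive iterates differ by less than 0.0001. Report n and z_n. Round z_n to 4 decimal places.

n = 4, z_n = 5.4115

p(5.8) = 0.457858, p(4.8) = -0.731384
z2 = 4.800000 − (-0.731384)·(-1.000000)/(-1.189242) = 5.415000;  |Δ| = 0.615000
p(5.415000) = 0.004173
z3 = 5.415000 − 0.004173·(0.615000)/(0.735557) = 5.411511;  |Δ| = 0.003489
p(5.411511) = 0.000039
z4 = 5.411511 − 0.000039·(-0.003489)/(-0.004134) = 5.411478;  |Δ| = 0.000033
|z4 − z3| = 0.000033 < 0.0001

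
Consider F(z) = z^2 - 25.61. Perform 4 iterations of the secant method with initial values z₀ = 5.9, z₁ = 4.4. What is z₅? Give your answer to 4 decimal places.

5.0606

F(5.9) = 9.200000, F(4.4) = -6.250000
z₂ = 4.400000 − (-6.250000)·(4.400000 − 5.900000) / (-6.250000 − 9.200000) = 4.400000 − (9.375000)/(-15.450000) = 5.006796
F(5.006796) = -0.541993
z₃ = 5.006796 − (-0.541993)·(5.006796 − 4.400000) / (-0.541993 − (-6.250000)) = 5.006796 − (-0.328879)/(5.708007) = 5.064413
F(5.064413) = 0.038282
z₄ = 5.064413 − 0.038282·(5.064413 − 5.006796) / (0.038282 − (-0.541993)) = 5.064413 − (0.002206)/(0.580274) = 5.060612
F(5.060612) = -0.000205
z₅ = 5.060612 − (-0.000205)·(5.060612 − 5.064413) / (-0.000205 − 0.038282) = 5.060612 − (0.000001)/(-0.038486) = 5.060632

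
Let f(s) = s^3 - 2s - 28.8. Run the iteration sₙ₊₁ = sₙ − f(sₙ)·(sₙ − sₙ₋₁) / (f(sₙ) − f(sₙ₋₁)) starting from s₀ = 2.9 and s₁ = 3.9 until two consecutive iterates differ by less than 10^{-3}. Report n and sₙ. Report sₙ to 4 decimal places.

f(2.9) = -10.211000, f(3.9) = 22.719000
s₂ = 3.900000 − 22.719000·(1.000000)/(32.930000) = 3.210082;  |Δ| = 0.689918
f(3.210082) = -2.141468
s₃ = 3.210082 − (-2.141468)·(-0.689918)/(-24.860468) = 3.269511;  |Δ| = 0.059429
f(3.269511) = -0.388918
s₄ = 3.269511 − (-0.388918)·(0.059429)/(1.752551) = 3.282699;  |Δ| = 0.013188
f(3.282699) = 0.009349
s₅ = 3.282699 − 0.009349·(0.013188)/(0.398267) = 3.282390;  |Δ| = 0.000310
|s₅ − s₄| = 0.000310 < 10^{-3}

n = 5, sₙ = 3.2824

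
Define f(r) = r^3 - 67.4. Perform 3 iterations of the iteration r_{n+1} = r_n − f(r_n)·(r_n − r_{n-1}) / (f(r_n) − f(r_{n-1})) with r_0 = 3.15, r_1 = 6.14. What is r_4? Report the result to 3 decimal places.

f(3.15) = -36.14413, f(6.14) = 164.07554
r_2 = 6.14000 − 164.07554·(6.14000 − 3.15000) / (164.07554 − (-36.14413)) = 6.14000 − (490.58588)/(200.21967) = 3.68976
f(3.68976) = -17.16632
r_3 = 3.68976 − (-17.16632)·(3.68976 − 6.14000) / (-17.16632 − 164.07554) = 3.68976 − (42.06157)/(-181.24186) = 3.92184
f(3.92184) = -7.07903
r_4 = 3.92184 − (-7.07903)·(3.92184 − 3.68976) / (-7.07903 − (-17.16632)) = 3.92184 − (-1.64286)/(10.08729) = 4.08470

4.085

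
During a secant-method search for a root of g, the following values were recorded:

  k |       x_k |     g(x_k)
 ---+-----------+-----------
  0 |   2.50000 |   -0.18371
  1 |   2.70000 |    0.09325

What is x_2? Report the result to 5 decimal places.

x_2 = 2.70000 − 0.09325·(2.70000 − 2.50000) / (0.09325 − (-0.18371))
   = 2.70000 − (0.0186500)/(0.2769600) = 2.6326618

2.63266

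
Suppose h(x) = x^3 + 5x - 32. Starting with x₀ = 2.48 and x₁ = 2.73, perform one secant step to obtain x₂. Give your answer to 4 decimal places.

2.6513

h(2.48) = -4.347008, h(2.73) = 1.996417
x₂ = 2.730000 − 1.996417·(2.730000 − 2.480000) / (1.996417 − (-4.347008)) = 2.730000 − (0.499104)/(6.343425) = 2.651319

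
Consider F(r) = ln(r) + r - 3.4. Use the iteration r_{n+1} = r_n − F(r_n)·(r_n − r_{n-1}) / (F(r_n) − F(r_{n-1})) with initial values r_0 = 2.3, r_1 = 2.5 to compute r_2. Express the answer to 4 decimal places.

2.4885

F(2.3) = -0.267091, F(2.5) = 0.016291
r_2 = 2.500000 − 0.016291·(2.500000 − 2.300000) / (0.016291 − (-0.267091)) = 2.500000 − (0.003258)/(0.283382) = 2.488503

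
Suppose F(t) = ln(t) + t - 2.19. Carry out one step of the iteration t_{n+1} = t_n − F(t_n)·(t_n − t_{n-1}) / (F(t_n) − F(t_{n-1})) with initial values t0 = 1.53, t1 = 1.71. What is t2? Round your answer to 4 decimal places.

F(1.53) = -0.234732, F(1.71) = 0.056493
t2 = 1.710000 − 0.056493·(1.710000 − 1.530000) / (0.056493 − (-0.234732)) = 1.710000 − (0.010169)/(0.291226) = 1.675083

1.6751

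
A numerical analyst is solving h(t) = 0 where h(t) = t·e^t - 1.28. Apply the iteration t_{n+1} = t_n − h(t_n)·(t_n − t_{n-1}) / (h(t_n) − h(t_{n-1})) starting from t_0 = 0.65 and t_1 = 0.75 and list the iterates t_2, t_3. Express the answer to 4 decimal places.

0.6602, 0.6609

h(0.65) = -0.034898, h(0.75) = 0.307750
t_2 = 0.750000 − 0.307750·(0.750000 − 0.650000) / (0.307750 − (-0.034898)) = 0.750000 − (0.030775)/(0.342648) = 0.660185
h(0.660185) = -0.002443
t_3 = 0.660185 − (-0.002443)·(0.660185 − 0.750000) / (-0.002443 − 0.307750) = 0.660185 − (0.000219)/(-0.310193) = 0.660892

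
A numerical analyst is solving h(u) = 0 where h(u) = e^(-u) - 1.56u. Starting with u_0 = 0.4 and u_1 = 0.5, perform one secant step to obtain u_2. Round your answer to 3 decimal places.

0.421

h(0.4) = 0.04632, h(0.5) = -0.17347
u_2 = 0.50000 − (-0.17347)·(0.50000 − 0.40000) / (-0.17347 − 0.04632) = 0.50000 − (-0.01735)/(-0.21979) = 0.42107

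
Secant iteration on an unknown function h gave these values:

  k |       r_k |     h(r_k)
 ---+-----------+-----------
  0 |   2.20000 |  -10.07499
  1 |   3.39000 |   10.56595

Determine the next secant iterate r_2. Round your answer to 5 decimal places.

2.78085

r_2 = 3.39000 − 10.56595·(3.39000 − 2.20000) / (10.56595 − (-10.07499))
   = 3.39000 − (12.5734805)/(20.6409400) = 2.7808475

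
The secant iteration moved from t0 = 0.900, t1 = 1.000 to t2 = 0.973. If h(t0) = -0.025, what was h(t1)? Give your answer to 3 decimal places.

0.009

The secant line through (0.900, -0.025) and (1.000, h(t1)) crosses zero at t2 = 0.973.
So (0.900, -0.025), (1.000, h(t1)), (0.973, 0) are collinear:
h(t1) = -0.025 · (1.000 − 0.973) / (0.900 − 0.973) = -0.025 · (0.02700)/(-0.07300) = 0.00925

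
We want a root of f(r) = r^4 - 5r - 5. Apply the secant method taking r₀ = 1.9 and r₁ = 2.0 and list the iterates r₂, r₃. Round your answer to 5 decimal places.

f(1.9) = -1.4679000, f(2.0) = 1.0000000
r₂ = 2.0000000 − 1.0000000·(2.0000000 − 1.9000000) / (1.0000000 − (-1.4679000)) = 2.0000000 − (0.1000000)/(2.4679000) = 1.9594797
f(1.9594797) = -0.0551717
r₃ = 1.9594797 − (-0.0551717)·(1.9594797 − 2.0000000) / (-0.0551717 − 1.0000000) = 1.9594797 − (0.0022356)/(-1.0551717) = 1.9615984

1.95948, 1.96160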